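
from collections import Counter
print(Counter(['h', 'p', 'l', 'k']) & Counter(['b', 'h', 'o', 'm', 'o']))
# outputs Counter({'h': 1})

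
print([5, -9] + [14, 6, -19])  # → [5, -9, 14, 6, -19]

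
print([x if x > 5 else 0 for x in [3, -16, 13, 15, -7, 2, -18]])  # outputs [0, 0, 13, 15, 0, 0, 0]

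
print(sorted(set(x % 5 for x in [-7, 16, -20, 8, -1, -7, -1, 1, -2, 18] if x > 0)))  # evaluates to [1, 3]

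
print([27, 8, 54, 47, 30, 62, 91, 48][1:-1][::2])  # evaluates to [8, 47, 62]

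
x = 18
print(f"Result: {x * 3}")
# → Result: 54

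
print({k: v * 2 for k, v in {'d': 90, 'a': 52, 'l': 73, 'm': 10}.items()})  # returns {'d': 180, 'a': 104, 'l': 146, 'm': 20}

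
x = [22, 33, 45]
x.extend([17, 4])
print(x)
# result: [22, 33, 45, 17, 4]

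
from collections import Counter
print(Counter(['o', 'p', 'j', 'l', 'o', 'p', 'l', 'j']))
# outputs Counter({'o': 2, 'p': 2, 'j': 2, 'l': 2})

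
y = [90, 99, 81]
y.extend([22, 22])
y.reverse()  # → [22, 22, 81, 99, 90]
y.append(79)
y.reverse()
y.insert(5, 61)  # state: [79, 90, 99, 81, 22, 61, 22]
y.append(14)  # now [79, 90, 99, 81, 22, 61, 22, 14]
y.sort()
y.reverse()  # [99, 90, 81, 79, 61, 22, 22, 14]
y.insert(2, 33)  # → [99, 90, 33, 81, 79, 61, 22, 22, 14]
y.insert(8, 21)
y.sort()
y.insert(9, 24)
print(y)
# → [14, 21, 22, 22, 33, 61, 79, 81, 90, 24, 99]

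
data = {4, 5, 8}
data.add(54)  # {4, 5, 8, 54}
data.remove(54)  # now {4, 5, 8}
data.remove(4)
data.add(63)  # {5, 8, 63}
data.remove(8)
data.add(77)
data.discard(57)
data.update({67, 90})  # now {5, 63, 67, 77, 90}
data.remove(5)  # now {63, 67, 77, 90}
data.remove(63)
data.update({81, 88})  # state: {67, 77, 81, 88, 90}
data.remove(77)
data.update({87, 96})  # {67, 81, 87, 88, 90, 96}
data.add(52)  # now {52, 67, 81, 87, 88, 90, 96}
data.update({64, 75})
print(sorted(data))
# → [52, 64, 67, 75, 81, 87, 88, 90, 96]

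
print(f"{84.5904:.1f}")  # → 84.6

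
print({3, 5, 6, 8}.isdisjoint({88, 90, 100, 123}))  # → True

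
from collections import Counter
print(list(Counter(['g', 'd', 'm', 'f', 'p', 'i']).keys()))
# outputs ['g', 'd', 'm', 'f', 'p', 'i']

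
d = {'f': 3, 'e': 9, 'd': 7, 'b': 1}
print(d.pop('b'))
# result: 1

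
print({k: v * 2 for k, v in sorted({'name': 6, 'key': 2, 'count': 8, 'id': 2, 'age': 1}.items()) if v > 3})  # {'count': 16, 'name': 12}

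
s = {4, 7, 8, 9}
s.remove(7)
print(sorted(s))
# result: [4, 8, 9]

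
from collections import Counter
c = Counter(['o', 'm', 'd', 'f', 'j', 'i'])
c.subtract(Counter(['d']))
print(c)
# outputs Counter({'o': 1, 'm': 1, 'f': 1, 'j': 1, 'i': 1, 'd': 0})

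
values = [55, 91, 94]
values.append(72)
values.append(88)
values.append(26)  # [55, 91, 94, 72, 88, 26]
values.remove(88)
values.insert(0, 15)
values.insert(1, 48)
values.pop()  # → 26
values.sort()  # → [15, 48, 55, 72, 91, 94]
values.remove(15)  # [48, 55, 72, 91, 94]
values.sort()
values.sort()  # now [48, 55, 72, 91, 94]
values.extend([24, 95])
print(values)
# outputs [48, 55, 72, 91, 94, 24, 95]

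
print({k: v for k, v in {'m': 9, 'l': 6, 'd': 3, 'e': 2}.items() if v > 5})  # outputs {'m': 9, 'l': 6}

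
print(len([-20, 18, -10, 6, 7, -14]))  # 6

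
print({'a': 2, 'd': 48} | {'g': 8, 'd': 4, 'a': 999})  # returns {'a': 999, 'd': 4, 'g': 8}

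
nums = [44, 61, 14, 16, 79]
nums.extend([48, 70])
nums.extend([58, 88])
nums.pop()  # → 88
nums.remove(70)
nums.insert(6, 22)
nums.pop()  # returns 58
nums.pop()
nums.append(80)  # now [44, 61, 14, 16, 79, 48, 80]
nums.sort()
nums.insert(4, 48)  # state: [14, 16, 44, 48, 48, 61, 79, 80]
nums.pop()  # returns 80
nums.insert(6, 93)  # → [14, 16, 44, 48, 48, 61, 93, 79]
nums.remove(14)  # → [16, 44, 48, 48, 61, 93, 79]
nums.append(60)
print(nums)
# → [16, 44, 48, 48, 61, 93, 79, 60]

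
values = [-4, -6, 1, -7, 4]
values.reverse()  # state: [4, -7, 1, -6, -4]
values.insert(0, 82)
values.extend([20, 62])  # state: [82, 4, -7, 1, -6, -4, 20, 62]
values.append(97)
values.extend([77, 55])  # [82, 4, -7, 1, -6, -4, 20, 62, 97, 77, 55]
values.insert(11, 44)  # [82, 4, -7, 1, -6, -4, 20, 62, 97, 77, 55, 44]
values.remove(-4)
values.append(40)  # [82, 4, -7, 1, -6, 20, 62, 97, 77, 55, 44, 40]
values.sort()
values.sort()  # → [-7, -6, 1, 4, 20, 40, 44, 55, 62, 77, 82, 97]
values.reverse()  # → [97, 82, 77, 62, 55, 44, 40, 20, 4, 1, -6, -7]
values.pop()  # -7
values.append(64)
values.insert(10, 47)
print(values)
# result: [97, 82, 77, 62, 55, 44, 40, 20, 4, 1, 47, -6, 64]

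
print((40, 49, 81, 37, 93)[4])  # 93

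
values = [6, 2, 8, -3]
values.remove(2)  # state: [6, 8, -3]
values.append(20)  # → [6, 8, -3, 20]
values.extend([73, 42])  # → [6, 8, -3, 20, 73, 42]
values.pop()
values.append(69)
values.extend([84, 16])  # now [6, 8, -3, 20, 73, 69, 84, 16]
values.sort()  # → [-3, 6, 8, 16, 20, 69, 73, 84]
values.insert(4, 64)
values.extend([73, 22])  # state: [-3, 6, 8, 16, 64, 20, 69, 73, 84, 73, 22]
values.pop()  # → 22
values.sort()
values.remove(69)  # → [-3, 6, 8, 16, 20, 64, 73, 73, 84]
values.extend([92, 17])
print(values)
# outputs [-3, 6, 8, 16, 20, 64, 73, 73, 84, 92, 17]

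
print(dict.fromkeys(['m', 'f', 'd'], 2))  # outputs {'m': 2, 'f': 2, 'd': 2}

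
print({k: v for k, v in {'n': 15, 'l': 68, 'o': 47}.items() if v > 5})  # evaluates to {'n': 15, 'l': 68, 'o': 47}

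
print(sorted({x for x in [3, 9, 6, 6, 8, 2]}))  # [2, 3, 6, 8, 9]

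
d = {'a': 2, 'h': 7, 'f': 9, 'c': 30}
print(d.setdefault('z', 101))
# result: 101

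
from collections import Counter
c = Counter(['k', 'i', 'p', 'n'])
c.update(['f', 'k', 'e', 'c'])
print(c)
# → Counter({'k': 2, 'i': 1, 'p': 1, 'n': 1, 'f': 1, 'e': 1, 'c': 1})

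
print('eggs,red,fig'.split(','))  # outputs ['eggs', 'red', 'fig']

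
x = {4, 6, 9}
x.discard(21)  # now {4, 6, 9}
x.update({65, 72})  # {4, 6, 9, 65, 72}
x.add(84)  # {4, 6, 9, 65, 72, 84}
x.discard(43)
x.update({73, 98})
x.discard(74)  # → {4, 6, 9, 65, 72, 73, 84, 98}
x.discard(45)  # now {4, 6, 9, 65, 72, 73, 84, 98}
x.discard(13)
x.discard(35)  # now {4, 6, 9, 65, 72, 73, 84, 98}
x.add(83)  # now {4, 6, 9, 65, 72, 73, 83, 84, 98}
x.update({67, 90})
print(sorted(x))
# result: [4, 6, 9, 65, 67, 72, 73, 83, 84, 90, 98]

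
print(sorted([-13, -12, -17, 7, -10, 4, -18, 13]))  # [-18, -17, -13, -12, -10, 4, 7, 13]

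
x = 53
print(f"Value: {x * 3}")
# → Value: 159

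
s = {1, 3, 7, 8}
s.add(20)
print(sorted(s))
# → [1, 3, 7, 8, 20]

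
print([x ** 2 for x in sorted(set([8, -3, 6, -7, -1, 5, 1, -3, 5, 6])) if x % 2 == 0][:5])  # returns [36, 64]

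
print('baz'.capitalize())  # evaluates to Baz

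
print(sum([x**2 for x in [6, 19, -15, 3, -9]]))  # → 712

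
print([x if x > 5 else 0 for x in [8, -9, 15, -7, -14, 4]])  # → [8, 0, 15, 0, 0, 0]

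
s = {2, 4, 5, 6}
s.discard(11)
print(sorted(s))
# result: [2, 4, 5, 6]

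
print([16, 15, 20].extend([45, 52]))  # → None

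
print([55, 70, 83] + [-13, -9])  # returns [55, 70, 83, -13, -9]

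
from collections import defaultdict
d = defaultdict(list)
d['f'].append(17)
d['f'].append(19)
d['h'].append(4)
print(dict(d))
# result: {'f': [17, 19], 'h': [4]}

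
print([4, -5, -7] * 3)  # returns [4, -5, -7, 4, -5, -7, 4, -5, -7]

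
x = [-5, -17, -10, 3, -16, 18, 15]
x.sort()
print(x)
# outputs [-17, -16, -10, -5, 3, 15, 18]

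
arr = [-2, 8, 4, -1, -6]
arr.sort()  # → [-6, -2, -1, 4, 8]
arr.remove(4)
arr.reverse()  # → [8, -1, -2, -6]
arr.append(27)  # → [8, -1, -2, -6, 27]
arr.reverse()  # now [27, -6, -2, -1, 8]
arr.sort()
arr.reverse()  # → [27, 8, -1, -2, -6]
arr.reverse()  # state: [-6, -2, -1, 8, 27]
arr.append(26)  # [-6, -2, -1, 8, 27, 26]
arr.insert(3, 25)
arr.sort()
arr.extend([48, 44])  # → [-6, -2, -1, 8, 25, 26, 27, 48, 44]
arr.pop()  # 44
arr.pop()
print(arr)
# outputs [-6, -2, -1, 8, 25, 26, 27]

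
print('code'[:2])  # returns co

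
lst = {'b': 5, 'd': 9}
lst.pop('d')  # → 9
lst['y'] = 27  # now {'b': 5, 'y': 27}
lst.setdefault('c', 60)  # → 60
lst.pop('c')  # 60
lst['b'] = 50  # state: {'b': 50, 'y': 27}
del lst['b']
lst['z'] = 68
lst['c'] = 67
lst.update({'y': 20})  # {'y': 20, 'z': 68, 'c': 67}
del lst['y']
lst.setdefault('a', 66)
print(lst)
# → {'z': 68, 'c': 67, 'a': 66}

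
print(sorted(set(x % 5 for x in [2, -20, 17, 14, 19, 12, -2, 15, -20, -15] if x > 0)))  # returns [0, 2, 4]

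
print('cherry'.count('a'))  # 0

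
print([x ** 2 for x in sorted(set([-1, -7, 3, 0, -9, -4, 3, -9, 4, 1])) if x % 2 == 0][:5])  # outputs [16, 0, 16]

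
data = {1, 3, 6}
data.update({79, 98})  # {1, 3, 6, 79, 98}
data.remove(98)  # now {1, 3, 6, 79}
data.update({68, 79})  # {1, 3, 6, 68, 79}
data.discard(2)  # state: {1, 3, 6, 68, 79}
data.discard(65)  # {1, 3, 6, 68, 79}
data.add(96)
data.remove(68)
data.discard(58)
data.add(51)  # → {1, 3, 6, 51, 79, 96}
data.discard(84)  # {1, 3, 6, 51, 79, 96}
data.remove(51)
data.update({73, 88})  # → {1, 3, 6, 73, 79, 88, 96}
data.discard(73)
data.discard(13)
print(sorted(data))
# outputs [1, 3, 6, 79, 88, 96]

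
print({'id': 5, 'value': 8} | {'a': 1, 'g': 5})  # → {'id': 5, 'value': 8, 'a': 1, 'g': 5}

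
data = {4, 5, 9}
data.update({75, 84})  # {4, 5, 9, 75, 84}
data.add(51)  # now {4, 5, 9, 51, 75, 84}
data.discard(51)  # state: {4, 5, 9, 75, 84}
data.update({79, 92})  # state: {4, 5, 9, 75, 79, 84, 92}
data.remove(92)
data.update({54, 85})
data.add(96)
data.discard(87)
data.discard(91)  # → {4, 5, 9, 54, 75, 79, 84, 85, 96}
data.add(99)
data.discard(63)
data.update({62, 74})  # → {4, 5, 9, 54, 62, 74, 75, 79, 84, 85, 96, 99}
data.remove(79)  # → {4, 5, 9, 54, 62, 74, 75, 84, 85, 96, 99}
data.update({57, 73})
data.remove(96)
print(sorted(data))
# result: [4, 5, 9, 54, 57, 62, 73, 74, 75, 84, 85, 99]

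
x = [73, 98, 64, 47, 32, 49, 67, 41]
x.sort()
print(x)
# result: [32, 41, 47, 49, 64, 67, 73, 98]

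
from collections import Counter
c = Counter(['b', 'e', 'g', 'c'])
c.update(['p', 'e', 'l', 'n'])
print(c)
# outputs Counter({'e': 2, 'b': 1, 'g': 1, 'c': 1, 'p': 1, 'l': 1, 'n': 1})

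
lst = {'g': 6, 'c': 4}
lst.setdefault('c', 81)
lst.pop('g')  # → 6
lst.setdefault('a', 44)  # 44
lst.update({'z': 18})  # {'c': 4, 'a': 44, 'z': 18}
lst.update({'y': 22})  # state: {'c': 4, 'a': 44, 'z': 18, 'y': 22}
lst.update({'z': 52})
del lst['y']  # {'c': 4, 'a': 44, 'z': 52}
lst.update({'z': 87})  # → {'c': 4, 'a': 44, 'z': 87}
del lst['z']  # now {'c': 4, 'a': 44}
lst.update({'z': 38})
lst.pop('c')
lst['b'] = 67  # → {'a': 44, 'z': 38, 'b': 67}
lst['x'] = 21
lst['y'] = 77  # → {'a': 44, 'z': 38, 'b': 67, 'x': 21, 'y': 77}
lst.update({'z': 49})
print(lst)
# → {'a': 44, 'z': 49, 'b': 67, 'x': 21, 'y': 77}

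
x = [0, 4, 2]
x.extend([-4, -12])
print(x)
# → [0, 4, 2, -4, -12]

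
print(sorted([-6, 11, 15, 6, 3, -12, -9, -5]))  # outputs [-12, -9, -6, -5, 3, 6, 11, 15]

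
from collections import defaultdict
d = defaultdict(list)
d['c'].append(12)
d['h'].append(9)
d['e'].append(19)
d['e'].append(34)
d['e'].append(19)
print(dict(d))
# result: {'c': [12], 'h': [9], 'e': [19, 34, 19]}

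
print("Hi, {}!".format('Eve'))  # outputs Hi, Eve!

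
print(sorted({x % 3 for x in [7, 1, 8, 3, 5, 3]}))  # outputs [0, 1, 2]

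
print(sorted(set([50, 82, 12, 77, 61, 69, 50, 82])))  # [12, 50, 61, 69, 77, 82]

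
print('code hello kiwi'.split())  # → ['code', 'hello', 'kiwi']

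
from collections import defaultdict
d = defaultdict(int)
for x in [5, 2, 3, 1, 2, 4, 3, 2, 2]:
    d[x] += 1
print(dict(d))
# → {5: 1, 2: 4, 3: 2, 1: 1, 4: 1}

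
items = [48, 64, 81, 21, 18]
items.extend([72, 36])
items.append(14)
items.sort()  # [14, 18, 21, 36, 48, 64, 72, 81]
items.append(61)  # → [14, 18, 21, 36, 48, 64, 72, 81, 61]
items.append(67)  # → [14, 18, 21, 36, 48, 64, 72, 81, 61, 67]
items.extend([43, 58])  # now [14, 18, 21, 36, 48, 64, 72, 81, 61, 67, 43, 58]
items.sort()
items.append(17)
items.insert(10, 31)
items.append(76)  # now [14, 18, 21, 36, 43, 48, 58, 61, 64, 67, 31, 72, 81, 17, 76]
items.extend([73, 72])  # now [14, 18, 21, 36, 43, 48, 58, 61, 64, 67, 31, 72, 81, 17, 76, 73, 72]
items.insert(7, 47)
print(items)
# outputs [14, 18, 21, 36, 43, 48, 58, 47, 61, 64, 67, 31, 72, 81, 17, 76, 73, 72]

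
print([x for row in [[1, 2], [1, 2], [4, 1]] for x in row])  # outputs [1, 2, 1, 2, 4, 1]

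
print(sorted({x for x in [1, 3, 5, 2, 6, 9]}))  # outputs [1, 2, 3, 5, 6, 9]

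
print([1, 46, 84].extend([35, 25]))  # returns None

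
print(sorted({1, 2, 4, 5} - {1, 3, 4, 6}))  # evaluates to [2, 5]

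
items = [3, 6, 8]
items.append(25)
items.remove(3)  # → [6, 8, 25]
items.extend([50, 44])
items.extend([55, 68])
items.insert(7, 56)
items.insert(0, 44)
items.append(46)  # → [44, 6, 8, 25, 50, 44, 55, 68, 56, 46]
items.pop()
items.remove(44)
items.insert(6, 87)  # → [6, 8, 25, 50, 44, 55, 87, 68, 56]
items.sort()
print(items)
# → [6, 8, 25, 44, 50, 55, 56, 68, 87]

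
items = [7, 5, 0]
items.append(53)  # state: [7, 5, 0, 53]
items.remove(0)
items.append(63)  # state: [7, 5, 53, 63]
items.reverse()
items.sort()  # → [5, 7, 53, 63]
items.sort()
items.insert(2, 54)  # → [5, 7, 54, 53, 63]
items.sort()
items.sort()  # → [5, 7, 53, 54, 63]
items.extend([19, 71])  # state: [5, 7, 53, 54, 63, 19, 71]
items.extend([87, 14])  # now [5, 7, 53, 54, 63, 19, 71, 87, 14]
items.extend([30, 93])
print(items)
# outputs [5, 7, 53, 54, 63, 19, 71, 87, 14, 30, 93]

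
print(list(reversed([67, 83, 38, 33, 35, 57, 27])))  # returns [27, 57, 35, 33, 38, 83, 67]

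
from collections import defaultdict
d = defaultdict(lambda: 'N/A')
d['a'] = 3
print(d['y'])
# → N/A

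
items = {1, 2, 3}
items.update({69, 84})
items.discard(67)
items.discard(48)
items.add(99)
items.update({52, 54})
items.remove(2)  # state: {1, 3, 52, 54, 69, 84, 99}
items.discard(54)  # {1, 3, 52, 69, 84, 99}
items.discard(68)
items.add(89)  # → {1, 3, 52, 69, 84, 89, 99}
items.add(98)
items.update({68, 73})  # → {1, 3, 52, 68, 69, 73, 84, 89, 98, 99}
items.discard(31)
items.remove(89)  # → {1, 3, 52, 68, 69, 73, 84, 98, 99}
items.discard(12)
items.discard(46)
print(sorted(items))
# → [1, 3, 52, 68, 69, 73, 84, 98, 99]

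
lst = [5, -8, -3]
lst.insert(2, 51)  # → [5, -8, 51, -3]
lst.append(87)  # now [5, -8, 51, -3, 87]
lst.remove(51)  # [5, -8, -3, 87]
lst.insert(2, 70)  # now [5, -8, 70, -3, 87]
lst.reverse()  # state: [87, -3, 70, -8, 5]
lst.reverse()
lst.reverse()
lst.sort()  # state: [-8, -3, 5, 70, 87]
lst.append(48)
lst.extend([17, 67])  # [-8, -3, 5, 70, 87, 48, 17, 67]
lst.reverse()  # [67, 17, 48, 87, 70, 5, -3, -8]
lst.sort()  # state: [-8, -3, 5, 17, 48, 67, 70, 87]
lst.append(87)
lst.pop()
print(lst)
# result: [-8, -3, 5, 17, 48, 67, 70, 87]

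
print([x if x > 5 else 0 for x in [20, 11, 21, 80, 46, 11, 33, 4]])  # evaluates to [20, 11, 21, 80, 46, 11, 33, 0]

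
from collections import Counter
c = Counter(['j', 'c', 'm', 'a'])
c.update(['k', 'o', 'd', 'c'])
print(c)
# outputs Counter({'c': 2, 'j': 1, 'm': 1, 'a': 1, 'k': 1, 'o': 1, 'd': 1})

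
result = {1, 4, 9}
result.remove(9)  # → {1, 4}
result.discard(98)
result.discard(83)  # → {1, 4}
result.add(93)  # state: {1, 4, 93}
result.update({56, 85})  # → {1, 4, 56, 85, 93}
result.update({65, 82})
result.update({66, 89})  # {1, 4, 56, 65, 66, 82, 85, 89, 93}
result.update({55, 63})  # {1, 4, 55, 56, 63, 65, 66, 82, 85, 89, 93}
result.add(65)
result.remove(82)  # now {1, 4, 55, 56, 63, 65, 66, 85, 89, 93}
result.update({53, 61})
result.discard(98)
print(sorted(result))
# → [1, 4, 53, 55, 56, 61, 63, 65, 66, 85, 89, 93]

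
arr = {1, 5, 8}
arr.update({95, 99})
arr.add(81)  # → {1, 5, 8, 81, 95, 99}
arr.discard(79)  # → {1, 5, 8, 81, 95, 99}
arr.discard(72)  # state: {1, 5, 8, 81, 95, 99}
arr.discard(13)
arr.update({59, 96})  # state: {1, 5, 8, 59, 81, 95, 96, 99}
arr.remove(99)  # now {1, 5, 8, 59, 81, 95, 96}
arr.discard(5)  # {1, 8, 59, 81, 95, 96}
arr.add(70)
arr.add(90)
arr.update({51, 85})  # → {1, 8, 51, 59, 70, 81, 85, 90, 95, 96}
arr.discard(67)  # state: {1, 8, 51, 59, 70, 81, 85, 90, 95, 96}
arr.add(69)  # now {1, 8, 51, 59, 69, 70, 81, 85, 90, 95, 96}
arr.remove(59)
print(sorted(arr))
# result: [1, 8, 51, 69, 70, 81, 85, 90, 95, 96]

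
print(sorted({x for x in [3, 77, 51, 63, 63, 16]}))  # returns [3, 16, 51, 63, 77]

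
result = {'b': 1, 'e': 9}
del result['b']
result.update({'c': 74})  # {'e': 9, 'c': 74}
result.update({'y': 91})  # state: {'e': 9, 'c': 74, 'y': 91}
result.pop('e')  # 9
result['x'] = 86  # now {'c': 74, 'y': 91, 'x': 86}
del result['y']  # {'c': 74, 'x': 86}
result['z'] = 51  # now {'c': 74, 'x': 86, 'z': 51}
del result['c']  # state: {'x': 86, 'z': 51}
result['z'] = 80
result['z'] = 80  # {'x': 86, 'z': 80}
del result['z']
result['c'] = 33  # {'x': 86, 'c': 33}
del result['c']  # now {'x': 86}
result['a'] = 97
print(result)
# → {'x': 86, 'a': 97}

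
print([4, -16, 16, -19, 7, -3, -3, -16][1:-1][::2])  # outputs [-16, -19, -3]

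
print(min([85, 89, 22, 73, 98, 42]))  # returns 22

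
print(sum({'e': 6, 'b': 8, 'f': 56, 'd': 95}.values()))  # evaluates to 165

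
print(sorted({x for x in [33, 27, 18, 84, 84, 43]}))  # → [18, 27, 33, 43, 84]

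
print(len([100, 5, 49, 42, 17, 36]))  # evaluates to 6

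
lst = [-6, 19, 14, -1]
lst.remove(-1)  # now [-6, 19, 14]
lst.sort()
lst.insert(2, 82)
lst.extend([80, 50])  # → [-6, 14, 82, 19, 80, 50]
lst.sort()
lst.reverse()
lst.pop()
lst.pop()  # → 14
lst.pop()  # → 19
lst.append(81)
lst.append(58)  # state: [82, 80, 50, 81, 58]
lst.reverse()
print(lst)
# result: [58, 81, 50, 80, 82]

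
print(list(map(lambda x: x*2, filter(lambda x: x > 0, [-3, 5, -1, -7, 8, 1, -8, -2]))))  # [10, 16, 2]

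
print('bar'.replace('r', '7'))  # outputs ba7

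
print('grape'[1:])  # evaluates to rape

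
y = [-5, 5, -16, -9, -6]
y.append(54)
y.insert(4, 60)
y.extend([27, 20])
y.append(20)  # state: [-5, 5, -16, -9, 60, -6, 54, 27, 20, 20]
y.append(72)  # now [-5, 5, -16, -9, 60, -6, 54, 27, 20, 20, 72]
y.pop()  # 72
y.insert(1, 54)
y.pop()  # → 20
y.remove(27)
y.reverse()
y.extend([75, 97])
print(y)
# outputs [20, 54, -6, 60, -9, -16, 5, 54, -5, 75, 97]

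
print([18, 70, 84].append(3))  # None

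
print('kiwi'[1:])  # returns iwi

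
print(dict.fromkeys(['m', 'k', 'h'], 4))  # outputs {'m': 4, 'k': 4, 'h': 4}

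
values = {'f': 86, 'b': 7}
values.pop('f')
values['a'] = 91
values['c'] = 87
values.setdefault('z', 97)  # 97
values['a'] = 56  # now {'b': 7, 'a': 56, 'c': 87, 'z': 97}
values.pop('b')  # 7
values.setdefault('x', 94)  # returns 94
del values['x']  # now {'a': 56, 'c': 87, 'z': 97}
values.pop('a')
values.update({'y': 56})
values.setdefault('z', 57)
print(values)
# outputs {'c': 87, 'z': 97, 'y': 56}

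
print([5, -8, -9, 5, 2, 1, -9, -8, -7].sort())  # None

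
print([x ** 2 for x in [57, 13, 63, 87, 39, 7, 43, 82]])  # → [3249, 169, 3969, 7569, 1521, 49, 1849, 6724]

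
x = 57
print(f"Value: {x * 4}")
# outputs Value: 228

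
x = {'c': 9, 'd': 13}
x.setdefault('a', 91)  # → 91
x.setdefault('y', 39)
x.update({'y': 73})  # {'c': 9, 'd': 13, 'a': 91, 'y': 73}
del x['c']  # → {'d': 13, 'a': 91, 'y': 73}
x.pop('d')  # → 13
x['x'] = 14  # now {'a': 91, 'y': 73, 'x': 14}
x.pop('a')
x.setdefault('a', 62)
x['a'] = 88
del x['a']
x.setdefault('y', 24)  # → 73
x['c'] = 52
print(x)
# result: {'y': 73, 'x': 14, 'c': 52}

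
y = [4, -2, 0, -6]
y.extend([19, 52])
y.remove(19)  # [4, -2, 0, -6, 52]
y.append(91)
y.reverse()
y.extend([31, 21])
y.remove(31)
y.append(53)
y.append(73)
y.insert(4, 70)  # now [91, 52, -6, 0, 70, -2, 4, 21, 53, 73]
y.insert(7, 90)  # [91, 52, -6, 0, 70, -2, 4, 90, 21, 53, 73]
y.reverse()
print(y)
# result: [73, 53, 21, 90, 4, -2, 70, 0, -6, 52, 91]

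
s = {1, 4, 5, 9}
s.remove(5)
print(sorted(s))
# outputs [1, 4, 9]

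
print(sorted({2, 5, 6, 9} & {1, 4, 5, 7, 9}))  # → [5, 9]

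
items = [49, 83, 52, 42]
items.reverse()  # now [42, 52, 83, 49]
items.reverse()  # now [49, 83, 52, 42]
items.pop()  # 42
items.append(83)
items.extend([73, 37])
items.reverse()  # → [37, 73, 83, 52, 83, 49]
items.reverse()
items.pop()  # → 37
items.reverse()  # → [73, 83, 52, 83, 49]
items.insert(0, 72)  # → [72, 73, 83, 52, 83, 49]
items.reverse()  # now [49, 83, 52, 83, 73, 72]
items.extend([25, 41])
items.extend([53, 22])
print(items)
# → [49, 83, 52, 83, 73, 72, 25, 41, 53, 22]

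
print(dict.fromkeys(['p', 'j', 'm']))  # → {'p': None, 'j': None, 'm': None}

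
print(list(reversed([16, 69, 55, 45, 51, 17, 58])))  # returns [58, 17, 51, 45, 55, 69, 16]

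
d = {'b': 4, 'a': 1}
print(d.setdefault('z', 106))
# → 106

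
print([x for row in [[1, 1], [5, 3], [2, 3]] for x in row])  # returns [1, 1, 5, 3, 2, 3]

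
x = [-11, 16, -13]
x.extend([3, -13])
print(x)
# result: [-11, 16, -13, 3, -13]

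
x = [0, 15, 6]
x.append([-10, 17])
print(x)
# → [0, 15, 6, [-10, 17]]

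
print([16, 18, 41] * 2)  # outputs [16, 18, 41, 16, 18, 41]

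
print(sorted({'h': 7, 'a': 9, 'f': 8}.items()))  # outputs [('a', 9), ('f', 8), ('h', 7)]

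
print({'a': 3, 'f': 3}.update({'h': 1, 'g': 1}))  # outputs None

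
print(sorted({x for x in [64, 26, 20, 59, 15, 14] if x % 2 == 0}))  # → [14, 20, 26, 64]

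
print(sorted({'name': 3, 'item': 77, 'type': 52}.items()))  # [('item', 77), ('name', 3), ('type', 52)]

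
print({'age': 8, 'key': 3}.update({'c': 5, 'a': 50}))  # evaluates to None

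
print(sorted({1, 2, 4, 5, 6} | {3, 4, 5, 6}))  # [1, 2, 3, 4, 5, 6]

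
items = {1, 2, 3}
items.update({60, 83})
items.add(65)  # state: {1, 2, 3, 60, 65, 83}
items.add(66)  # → {1, 2, 3, 60, 65, 66, 83}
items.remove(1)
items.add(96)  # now {2, 3, 60, 65, 66, 83, 96}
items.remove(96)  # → {2, 3, 60, 65, 66, 83}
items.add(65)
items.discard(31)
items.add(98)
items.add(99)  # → {2, 3, 60, 65, 66, 83, 98, 99}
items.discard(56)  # {2, 3, 60, 65, 66, 83, 98, 99}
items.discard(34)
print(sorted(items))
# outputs [2, 3, 60, 65, 66, 83, 98, 99]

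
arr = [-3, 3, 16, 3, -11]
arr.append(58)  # [-3, 3, 16, 3, -11, 58]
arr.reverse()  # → [58, -11, 3, 16, 3, -3]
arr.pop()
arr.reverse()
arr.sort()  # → [-11, 3, 3, 16, 58]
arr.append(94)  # [-11, 3, 3, 16, 58, 94]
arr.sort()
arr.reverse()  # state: [94, 58, 16, 3, 3, -11]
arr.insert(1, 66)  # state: [94, 66, 58, 16, 3, 3, -11]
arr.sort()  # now [-11, 3, 3, 16, 58, 66, 94]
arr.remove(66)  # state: [-11, 3, 3, 16, 58, 94]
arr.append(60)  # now [-11, 3, 3, 16, 58, 94, 60]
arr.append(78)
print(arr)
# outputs [-11, 3, 3, 16, 58, 94, 60, 78]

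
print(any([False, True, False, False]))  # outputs True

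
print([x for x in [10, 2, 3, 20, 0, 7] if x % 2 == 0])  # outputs [10, 2, 20, 0]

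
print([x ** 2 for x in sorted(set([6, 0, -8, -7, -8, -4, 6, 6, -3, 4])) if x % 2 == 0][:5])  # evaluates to [64, 16, 0, 16, 36]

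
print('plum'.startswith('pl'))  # True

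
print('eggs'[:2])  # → eg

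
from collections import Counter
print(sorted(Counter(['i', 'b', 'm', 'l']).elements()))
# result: ['b', 'i', 'l', 'm']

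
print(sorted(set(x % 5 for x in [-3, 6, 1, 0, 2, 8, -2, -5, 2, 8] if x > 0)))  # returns [1, 2, 3]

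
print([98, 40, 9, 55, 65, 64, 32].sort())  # None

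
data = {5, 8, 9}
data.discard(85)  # {5, 8, 9}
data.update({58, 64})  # {5, 8, 9, 58, 64}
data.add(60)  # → {5, 8, 9, 58, 60, 64}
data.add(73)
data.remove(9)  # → {5, 8, 58, 60, 64, 73}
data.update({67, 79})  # {5, 8, 58, 60, 64, 67, 73, 79}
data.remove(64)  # {5, 8, 58, 60, 67, 73, 79}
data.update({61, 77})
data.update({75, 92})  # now {5, 8, 58, 60, 61, 67, 73, 75, 77, 79, 92}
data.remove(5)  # {8, 58, 60, 61, 67, 73, 75, 77, 79, 92}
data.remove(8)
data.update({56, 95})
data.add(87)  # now {56, 58, 60, 61, 67, 73, 75, 77, 79, 87, 92, 95}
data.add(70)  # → {56, 58, 60, 61, 67, 70, 73, 75, 77, 79, 87, 92, 95}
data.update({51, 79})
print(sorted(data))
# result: [51, 56, 58, 60, 61, 67, 70, 73, 75, 77, 79, 87, 92, 95]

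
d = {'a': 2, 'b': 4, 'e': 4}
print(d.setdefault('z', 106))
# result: 106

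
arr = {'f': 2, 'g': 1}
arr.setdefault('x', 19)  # 19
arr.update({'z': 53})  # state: {'f': 2, 'g': 1, 'x': 19, 'z': 53}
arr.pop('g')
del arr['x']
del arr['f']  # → {'z': 53}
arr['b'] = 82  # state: {'z': 53, 'b': 82}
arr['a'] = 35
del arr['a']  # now {'z': 53, 'b': 82}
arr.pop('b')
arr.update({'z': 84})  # {'z': 84}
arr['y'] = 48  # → {'z': 84, 'y': 48}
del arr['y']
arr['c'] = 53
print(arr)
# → {'z': 84, 'c': 53}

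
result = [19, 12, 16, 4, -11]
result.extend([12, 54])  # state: [19, 12, 16, 4, -11, 12, 54]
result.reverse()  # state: [54, 12, -11, 4, 16, 12, 19]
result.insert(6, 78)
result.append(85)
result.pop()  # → 85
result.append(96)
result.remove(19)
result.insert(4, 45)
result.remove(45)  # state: [54, 12, -11, 4, 16, 12, 78, 96]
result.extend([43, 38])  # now [54, 12, -11, 4, 16, 12, 78, 96, 43, 38]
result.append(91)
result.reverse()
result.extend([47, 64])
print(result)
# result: [91, 38, 43, 96, 78, 12, 16, 4, -11, 12, 54, 47, 64]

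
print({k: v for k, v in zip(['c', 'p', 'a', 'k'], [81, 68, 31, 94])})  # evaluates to {'c': 81, 'p': 68, 'a': 31, 'k': 94}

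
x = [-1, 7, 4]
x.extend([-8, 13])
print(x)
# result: [-1, 7, 4, -8, 13]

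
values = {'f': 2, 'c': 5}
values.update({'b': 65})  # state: {'f': 2, 'c': 5, 'b': 65}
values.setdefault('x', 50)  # 50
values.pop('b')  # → 65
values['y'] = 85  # {'f': 2, 'c': 5, 'x': 50, 'y': 85}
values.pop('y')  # 85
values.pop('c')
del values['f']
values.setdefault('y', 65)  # 65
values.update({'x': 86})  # {'x': 86, 'y': 65}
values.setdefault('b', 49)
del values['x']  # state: {'y': 65, 'b': 49}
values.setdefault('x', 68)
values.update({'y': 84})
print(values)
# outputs {'y': 84, 'b': 49, 'x': 68}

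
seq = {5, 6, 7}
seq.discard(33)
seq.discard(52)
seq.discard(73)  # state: {5, 6, 7}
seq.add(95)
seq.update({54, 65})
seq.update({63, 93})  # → {5, 6, 7, 54, 63, 65, 93, 95}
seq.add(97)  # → {5, 6, 7, 54, 63, 65, 93, 95, 97}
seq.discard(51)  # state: {5, 6, 7, 54, 63, 65, 93, 95, 97}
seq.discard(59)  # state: {5, 6, 7, 54, 63, 65, 93, 95, 97}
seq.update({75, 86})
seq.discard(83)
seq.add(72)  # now {5, 6, 7, 54, 63, 65, 72, 75, 86, 93, 95, 97}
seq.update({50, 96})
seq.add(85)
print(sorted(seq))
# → [5, 6, 7, 50, 54, 63, 65, 72, 75, 85, 86, 93, 95, 96, 97]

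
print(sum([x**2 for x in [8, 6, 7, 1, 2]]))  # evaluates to 154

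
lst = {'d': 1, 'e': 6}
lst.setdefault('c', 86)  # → 86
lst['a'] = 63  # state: {'d': 1, 'e': 6, 'c': 86, 'a': 63}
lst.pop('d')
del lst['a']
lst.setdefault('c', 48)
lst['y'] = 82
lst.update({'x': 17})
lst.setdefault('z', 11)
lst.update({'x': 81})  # {'e': 6, 'c': 86, 'y': 82, 'x': 81, 'z': 11}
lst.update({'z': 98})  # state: {'e': 6, 'c': 86, 'y': 82, 'x': 81, 'z': 98}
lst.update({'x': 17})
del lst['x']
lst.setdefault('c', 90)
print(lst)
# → {'e': 6, 'c': 86, 'y': 82, 'z': 98}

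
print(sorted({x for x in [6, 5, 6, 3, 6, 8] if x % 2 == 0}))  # [6, 8]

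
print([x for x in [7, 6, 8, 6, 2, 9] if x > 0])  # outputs [7, 6, 8, 6, 2, 9]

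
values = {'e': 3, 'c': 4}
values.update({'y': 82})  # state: {'e': 3, 'c': 4, 'y': 82}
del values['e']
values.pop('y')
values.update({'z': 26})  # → {'c': 4, 'z': 26}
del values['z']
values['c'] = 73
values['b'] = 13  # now {'c': 73, 'b': 13}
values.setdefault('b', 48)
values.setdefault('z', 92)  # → 92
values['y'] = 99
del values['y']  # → {'c': 73, 'b': 13, 'z': 92}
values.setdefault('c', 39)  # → 73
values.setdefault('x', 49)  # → 49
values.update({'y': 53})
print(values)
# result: {'c': 73, 'b': 13, 'z': 92, 'x': 49, 'y': 53}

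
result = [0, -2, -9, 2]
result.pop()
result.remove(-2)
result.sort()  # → [-9, 0]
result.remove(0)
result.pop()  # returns -9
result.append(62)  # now [62]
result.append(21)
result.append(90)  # [62, 21, 90]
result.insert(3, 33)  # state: [62, 21, 90, 33]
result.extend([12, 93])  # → [62, 21, 90, 33, 12, 93]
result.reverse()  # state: [93, 12, 33, 90, 21, 62]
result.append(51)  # [93, 12, 33, 90, 21, 62, 51]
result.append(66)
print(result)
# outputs [93, 12, 33, 90, 21, 62, 51, 66]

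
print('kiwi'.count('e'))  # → 0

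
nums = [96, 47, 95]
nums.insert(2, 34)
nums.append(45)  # [96, 47, 34, 95, 45]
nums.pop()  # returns 45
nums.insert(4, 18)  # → [96, 47, 34, 95, 18]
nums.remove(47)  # [96, 34, 95, 18]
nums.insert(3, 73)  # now [96, 34, 95, 73, 18]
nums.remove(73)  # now [96, 34, 95, 18]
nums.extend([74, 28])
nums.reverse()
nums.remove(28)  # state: [74, 18, 95, 34, 96]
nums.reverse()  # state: [96, 34, 95, 18, 74]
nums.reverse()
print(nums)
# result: [74, 18, 95, 34, 96]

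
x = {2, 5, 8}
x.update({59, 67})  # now {2, 5, 8, 59, 67}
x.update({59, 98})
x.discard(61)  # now {2, 5, 8, 59, 67, 98}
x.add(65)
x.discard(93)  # {2, 5, 8, 59, 65, 67, 98}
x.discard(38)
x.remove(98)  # {2, 5, 8, 59, 65, 67}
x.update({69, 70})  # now {2, 5, 8, 59, 65, 67, 69, 70}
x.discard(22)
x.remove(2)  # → {5, 8, 59, 65, 67, 69, 70}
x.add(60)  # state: {5, 8, 59, 60, 65, 67, 69, 70}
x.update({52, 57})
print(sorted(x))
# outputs [5, 8, 52, 57, 59, 60, 65, 67, 69, 70]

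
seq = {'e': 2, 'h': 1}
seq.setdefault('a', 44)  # 44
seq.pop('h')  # 1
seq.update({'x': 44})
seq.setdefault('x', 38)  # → 44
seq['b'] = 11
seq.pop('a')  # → 44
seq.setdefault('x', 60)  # 44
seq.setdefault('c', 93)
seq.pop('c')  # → 93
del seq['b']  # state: {'e': 2, 'x': 44}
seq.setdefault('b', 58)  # 58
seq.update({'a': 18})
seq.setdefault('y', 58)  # 58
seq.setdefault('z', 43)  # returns 43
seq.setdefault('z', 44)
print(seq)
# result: {'e': 2, 'x': 44, 'b': 58, 'a': 18, 'y': 58, 'z': 43}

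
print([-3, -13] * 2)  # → [-3, -13, -3, -13]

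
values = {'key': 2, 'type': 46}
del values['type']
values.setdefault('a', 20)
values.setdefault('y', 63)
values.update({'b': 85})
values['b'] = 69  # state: {'key': 2, 'a': 20, 'y': 63, 'b': 69}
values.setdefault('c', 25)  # 25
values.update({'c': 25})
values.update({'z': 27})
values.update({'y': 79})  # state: {'key': 2, 'a': 20, 'y': 79, 'b': 69, 'c': 25, 'z': 27}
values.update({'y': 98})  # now {'key': 2, 'a': 20, 'y': 98, 'b': 69, 'c': 25, 'z': 27}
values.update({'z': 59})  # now {'key': 2, 'a': 20, 'y': 98, 'b': 69, 'c': 25, 'z': 59}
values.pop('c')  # 25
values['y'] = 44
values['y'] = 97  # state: {'key': 2, 'a': 20, 'y': 97, 'b': 69, 'z': 59}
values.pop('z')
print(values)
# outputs {'key': 2, 'a': 20, 'y': 97, 'b': 69}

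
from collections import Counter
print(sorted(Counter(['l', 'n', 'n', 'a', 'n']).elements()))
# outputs ['a', 'l', 'n', 'n', 'n']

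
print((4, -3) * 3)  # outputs (4, -3, 4, -3, 4, -3)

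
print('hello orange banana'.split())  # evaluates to ['hello', 'orange', 'banana']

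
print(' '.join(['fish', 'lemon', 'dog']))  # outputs fish lemon dog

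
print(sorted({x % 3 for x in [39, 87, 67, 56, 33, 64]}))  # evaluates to [0, 1, 2]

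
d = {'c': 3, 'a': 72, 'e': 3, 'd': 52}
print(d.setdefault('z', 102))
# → 102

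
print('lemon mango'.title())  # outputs Lemon Mango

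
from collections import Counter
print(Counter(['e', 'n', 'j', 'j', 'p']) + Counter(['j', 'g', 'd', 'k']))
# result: Counter({'j': 3, 'e': 1, 'n': 1, 'p': 1, 'g': 1, 'd': 1, 'k': 1})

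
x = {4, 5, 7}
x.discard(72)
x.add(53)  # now {4, 5, 7, 53}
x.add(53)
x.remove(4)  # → {5, 7, 53}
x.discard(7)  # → {5, 53}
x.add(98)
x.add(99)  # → {5, 53, 98, 99}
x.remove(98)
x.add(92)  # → {5, 53, 92, 99}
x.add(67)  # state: {5, 53, 67, 92, 99}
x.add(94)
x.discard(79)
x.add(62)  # {5, 53, 62, 67, 92, 94, 99}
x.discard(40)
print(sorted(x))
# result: [5, 53, 62, 67, 92, 94, 99]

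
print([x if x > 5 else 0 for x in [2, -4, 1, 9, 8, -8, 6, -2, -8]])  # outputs [0, 0, 0, 9, 8, 0, 6, 0, 0]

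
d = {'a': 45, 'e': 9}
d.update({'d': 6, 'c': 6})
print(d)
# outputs {'a': 45, 'e': 9, 'd': 6, 'c': 6}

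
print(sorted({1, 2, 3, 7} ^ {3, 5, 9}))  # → [1, 2, 5, 7, 9]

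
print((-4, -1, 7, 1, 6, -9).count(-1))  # 1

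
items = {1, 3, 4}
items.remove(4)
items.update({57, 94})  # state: {1, 3, 57, 94}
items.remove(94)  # {1, 3, 57}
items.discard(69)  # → {1, 3, 57}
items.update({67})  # {1, 3, 57, 67}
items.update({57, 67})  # {1, 3, 57, 67}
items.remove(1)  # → {3, 57, 67}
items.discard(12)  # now {3, 57, 67}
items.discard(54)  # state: {3, 57, 67}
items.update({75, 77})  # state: {3, 57, 67, 75, 77}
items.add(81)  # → {3, 57, 67, 75, 77, 81}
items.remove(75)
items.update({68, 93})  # {3, 57, 67, 68, 77, 81, 93}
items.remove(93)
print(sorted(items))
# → [3, 57, 67, 68, 77, 81]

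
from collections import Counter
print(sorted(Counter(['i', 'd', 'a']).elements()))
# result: ['a', 'd', 'i']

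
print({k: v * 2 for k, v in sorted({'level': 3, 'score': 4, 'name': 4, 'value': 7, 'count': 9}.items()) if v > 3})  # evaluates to {'count': 18, 'name': 8, 'score': 8, 'value': 14}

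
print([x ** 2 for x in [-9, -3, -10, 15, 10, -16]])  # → [81, 9, 100, 225, 100, 256]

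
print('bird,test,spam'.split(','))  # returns ['bird', 'test', 'spam']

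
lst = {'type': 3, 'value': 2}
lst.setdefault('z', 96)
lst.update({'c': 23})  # {'type': 3, 'value': 2, 'z': 96, 'c': 23}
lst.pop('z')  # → 96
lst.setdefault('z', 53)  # 53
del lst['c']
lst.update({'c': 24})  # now {'type': 3, 'value': 2, 'z': 53, 'c': 24}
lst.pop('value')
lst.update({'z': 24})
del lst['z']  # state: {'type': 3, 'c': 24}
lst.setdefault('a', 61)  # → 61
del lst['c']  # {'type': 3, 'a': 61}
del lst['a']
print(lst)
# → {'type': 3}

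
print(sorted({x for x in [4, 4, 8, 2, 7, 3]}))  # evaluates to [2, 3, 4, 7, 8]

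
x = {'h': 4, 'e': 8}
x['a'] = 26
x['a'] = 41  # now {'h': 4, 'e': 8, 'a': 41}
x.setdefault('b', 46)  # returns 46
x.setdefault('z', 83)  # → 83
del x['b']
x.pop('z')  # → 83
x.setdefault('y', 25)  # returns 25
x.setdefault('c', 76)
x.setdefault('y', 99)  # 25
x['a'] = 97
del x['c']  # {'h': 4, 'e': 8, 'a': 97, 'y': 25}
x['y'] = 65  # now {'h': 4, 'e': 8, 'a': 97, 'y': 65}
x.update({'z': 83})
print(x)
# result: {'h': 4, 'e': 8, 'a': 97, 'y': 65, 'z': 83}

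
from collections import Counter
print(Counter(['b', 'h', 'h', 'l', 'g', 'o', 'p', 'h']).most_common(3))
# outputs [('h', 3), ('b', 1), ('l', 1)]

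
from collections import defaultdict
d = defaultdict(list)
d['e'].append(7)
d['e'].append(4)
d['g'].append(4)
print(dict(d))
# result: {'e': [7, 4], 'g': [4]}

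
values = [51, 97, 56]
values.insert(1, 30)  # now [51, 30, 97, 56]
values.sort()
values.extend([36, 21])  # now [30, 51, 56, 97, 36, 21]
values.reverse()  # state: [21, 36, 97, 56, 51, 30]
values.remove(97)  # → [21, 36, 56, 51, 30]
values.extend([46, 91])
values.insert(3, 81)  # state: [21, 36, 56, 81, 51, 30, 46, 91]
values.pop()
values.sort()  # [21, 30, 36, 46, 51, 56, 81]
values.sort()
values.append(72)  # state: [21, 30, 36, 46, 51, 56, 81, 72]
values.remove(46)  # [21, 30, 36, 51, 56, 81, 72]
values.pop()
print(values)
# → [21, 30, 36, 51, 56, 81]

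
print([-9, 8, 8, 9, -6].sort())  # None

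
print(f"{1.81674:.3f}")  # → 1.817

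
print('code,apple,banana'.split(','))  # ['code', 'apple', 'banana']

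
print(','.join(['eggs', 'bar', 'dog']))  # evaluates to eggs,bar,dog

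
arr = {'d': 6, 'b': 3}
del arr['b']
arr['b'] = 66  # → {'d': 6, 'b': 66}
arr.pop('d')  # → 6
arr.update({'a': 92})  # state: {'b': 66, 'a': 92}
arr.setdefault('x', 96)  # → 96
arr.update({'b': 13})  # {'b': 13, 'a': 92, 'x': 96}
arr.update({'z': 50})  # {'b': 13, 'a': 92, 'x': 96, 'z': 50}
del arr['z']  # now {'b': 13, 'a': 92, 'x': 96}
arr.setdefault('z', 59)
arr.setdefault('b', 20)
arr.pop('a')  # 92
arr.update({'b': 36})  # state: {'b': 36, 'x': 96, 'z': 59}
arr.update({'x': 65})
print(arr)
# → {'b': 36, 'x': 65, 'z': 59}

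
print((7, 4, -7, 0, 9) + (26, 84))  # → (7, 4, -7, 0, 9, 26, 84)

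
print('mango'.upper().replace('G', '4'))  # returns MAN4O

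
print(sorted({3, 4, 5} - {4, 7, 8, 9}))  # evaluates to [3, 5]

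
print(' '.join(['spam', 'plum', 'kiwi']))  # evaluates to spam plum kiwi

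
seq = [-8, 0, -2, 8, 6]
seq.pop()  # 6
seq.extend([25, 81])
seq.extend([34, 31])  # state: [-8, 0, -2, 8, 25, 81, 34, 31]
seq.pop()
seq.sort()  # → [-8, -2, 0, 8, 25, 34, 81]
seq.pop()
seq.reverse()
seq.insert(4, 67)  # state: [34, 25, 8, 0, 67, -2, -8]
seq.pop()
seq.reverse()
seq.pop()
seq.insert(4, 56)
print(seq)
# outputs [-2, 67, 0, 8, 56, 25]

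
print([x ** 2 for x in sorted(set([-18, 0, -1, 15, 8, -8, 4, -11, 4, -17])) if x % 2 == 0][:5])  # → [324, 64, 0, 16, 64]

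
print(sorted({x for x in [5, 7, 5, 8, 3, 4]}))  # [3, 4, 5, 7, 8]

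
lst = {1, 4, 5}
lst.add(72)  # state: {1, 4, 5, 72}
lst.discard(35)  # {1, 4, 5, 72}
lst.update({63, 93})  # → {1, 4, 5, 63, 72, 93}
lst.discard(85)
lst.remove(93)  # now {1, 4, 5, 63, 72}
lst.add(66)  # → {1, 4, 5, 63, 66, 72}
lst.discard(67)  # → {1, 4, 5, 63, 66, 72}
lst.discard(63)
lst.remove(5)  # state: {1, 4, 66, 72}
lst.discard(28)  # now {1, 4, 66, 72}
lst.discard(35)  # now {1, 4, 66, 72}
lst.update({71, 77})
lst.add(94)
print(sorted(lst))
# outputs [1, 4, 66, 71, 72, 77, 94]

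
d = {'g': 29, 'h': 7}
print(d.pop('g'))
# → 29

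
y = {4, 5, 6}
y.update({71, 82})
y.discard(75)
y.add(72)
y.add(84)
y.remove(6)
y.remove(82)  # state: {4, 5, 71, 72, 84}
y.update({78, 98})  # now {4, 5, 71, 72, 78, 84, 98}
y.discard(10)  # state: {4, 5, 71, 72, 78, 84, 98}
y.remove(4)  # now {5, 71, 72, 78, 84, 98}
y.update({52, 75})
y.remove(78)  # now {5, 52, 71, 72, 75, 84, 98}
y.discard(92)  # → {5, 52, 71, 72, 75, 84, 98}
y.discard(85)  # {5, 52, 71, 72, 75, 84, 98}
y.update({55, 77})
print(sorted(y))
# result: [5, 52, 55, 71, 72, 75, 77, 84, 98]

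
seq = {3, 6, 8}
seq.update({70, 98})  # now {3, 6, 8, 70, 98}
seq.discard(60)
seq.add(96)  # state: {3, 6, 8, 70, 96, 98}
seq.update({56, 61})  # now {3, 6, 8, 56, 61, 70, 96, 98}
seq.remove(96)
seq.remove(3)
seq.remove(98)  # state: {6, 8, 56, 61, 70}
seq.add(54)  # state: {6, 8, 54, 56, 61, 70}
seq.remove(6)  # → {8, 54, 56, 61, 70}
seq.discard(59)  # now {8, 54, 56, 61, 70}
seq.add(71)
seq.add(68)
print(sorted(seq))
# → [8, 54, 56, 61, 68, 70, 71]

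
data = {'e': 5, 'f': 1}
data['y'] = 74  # {'e': 5, 'f': 1, 'y': 74}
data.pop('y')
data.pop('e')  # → 5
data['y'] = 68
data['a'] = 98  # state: {'f': 1, 'y': 68, 'a': 98}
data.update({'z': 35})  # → {'f': 1, 'y': 68, 'a': 98, 'z': 35}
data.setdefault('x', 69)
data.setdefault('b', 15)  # 15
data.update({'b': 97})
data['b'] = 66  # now {'f': 1, 'y': 68, 'a': 98, 'z': 35, 'x': 69, 'b': 66}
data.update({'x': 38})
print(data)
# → {'f': 1, 'y': 68, 'a': 98, 'z': 35, 'x': 38, 'b': 66}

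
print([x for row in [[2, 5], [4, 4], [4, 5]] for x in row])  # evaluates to [2, 5, 4, 4, 4, 5]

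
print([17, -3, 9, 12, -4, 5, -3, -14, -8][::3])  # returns [17, 12, -3]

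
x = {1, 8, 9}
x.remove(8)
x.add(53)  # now {1, 9, 53}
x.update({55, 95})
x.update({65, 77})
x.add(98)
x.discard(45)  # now {1, 9, 53, 55, 65, 77, 95, 98}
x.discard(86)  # {1, 9, 53, 55, 65, 77, 95, 98}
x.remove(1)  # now {9, 53, 55, 65, 77, 95, 98}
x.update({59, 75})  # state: {9, 53, 55, 59, 65, 75, 77, 95, 98}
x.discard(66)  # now {9, 53, 55, 59, 65, 75, 77, 95, 98}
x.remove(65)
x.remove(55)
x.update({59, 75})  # {9, 53, 59, 75, 77, 95, 98}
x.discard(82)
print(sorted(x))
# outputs [9, 53, 59, 75, 77, 95, 98]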